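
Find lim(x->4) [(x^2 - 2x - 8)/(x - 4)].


Direct substitution gives 0/0, so we factor the numerator.
Factor: (x^2 - 2x - 8) = (x - 4)(x + 2)
Cancel the common factor (x - 4):
(x^2 - 2x - 8)/(x - 4) = (x + 2)
Now substitute x = 4:
= (4) - (-2) = 6

6


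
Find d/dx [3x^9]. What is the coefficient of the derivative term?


We apply the power rule: d/dx [ax^n] = a*n * x^(n-1)
d/dx [3x^9]
= 3 * 9 * x^(9-1)
= 27x^8
The coefficient is 27

27


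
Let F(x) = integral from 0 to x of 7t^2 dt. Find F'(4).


By the Fundamental Theorem of Calculus (Part 1):
If F(x) = integral from 0 to x of f(t) dt, then F'(x) = f(x)
Here f(t) = 7t^2
So F'(x) = 7x^2
Evaluate at x = 4:
F'(4) = 7 * 4^2
= 7 * 16
= 112

112


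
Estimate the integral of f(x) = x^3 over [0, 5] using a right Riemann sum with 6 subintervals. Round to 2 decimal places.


Right Riemann sum uses right endpoints of each subinterval.
Interval: [0, 5], n = 6
dx = (5 - 0) / 6 = 5/6
Right endpoints: [5/6, 5/3, 5/2, 10/3, 25/6, 5]
f values: [125/216, 125/27, 125/8, 1000/27, 15625/216, 125]
Sum = dx * (sum of f values)
= 5/6 * 6125/24
= 30625/144 ≈ 212.67

212.67


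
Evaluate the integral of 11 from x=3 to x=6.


The integral of a constant k over [a, b] equals k * (b - a).
integral from 3 to 6 of 11 dx
= 11 * (6 - 3)
= 11 * 3
= 33

33


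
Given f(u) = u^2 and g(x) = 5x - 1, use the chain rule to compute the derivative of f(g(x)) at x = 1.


Using the chain rule: (f(g(x)))' = f'(g(x)) * g'(x)
First, find g(1):
g(1) = 5 * 1 - 1 = 4
Next, f'(u) = 2u
And g'(x) = 5
So f'(g(1)) * g'(1)
= 2 * 4 * 5
= 40

40


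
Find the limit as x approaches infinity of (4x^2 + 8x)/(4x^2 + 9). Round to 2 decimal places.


For limits at infinity with equal-degree polynomials,
we compare leading coefficients.
Numerator leading term: 4x^2
Denominator leading term: 4x^2
Divide both by x^2:
lim = (4 + 8/x) / (4 + 9/x^2)
As x -> infinity, the 1/x and 1/x^2 terms vanish:
= 4/4 = 1 = 1.00

1.00


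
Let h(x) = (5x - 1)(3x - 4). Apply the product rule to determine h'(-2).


Let u(x) = 5x - 1 and v(x) = 3x - 4
u'(x) = 5
v'(x) = 3
Product rule: h'(x) = u'(x)*v(x) + u(x)*v'(x)
= 5 * (3x - 4) + (5x - 1) * 3
At x = -2:
u(-2) = 5 * (-2) - 1 = -11
v(-2) = 3 * (-2) - 4 = -10
h'(-2) = 5 * (-10) + (-11) * 3
= -50 - 33
= -83

-83


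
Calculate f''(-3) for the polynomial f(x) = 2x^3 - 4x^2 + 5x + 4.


First derivative:
f'(x) = 6x^2 - 8x + 5
Second derivative:
f''(x) = 12x - 8
Substitute x = -3:
f''(-3) = 12 * (-3) - 8
= -36 - 8
= -44

-44


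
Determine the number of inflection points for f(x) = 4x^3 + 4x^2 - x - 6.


Inflection points occur where f''(x) = 0 and concavity changes.
f(x) = 4x^3 + 4x^2 - x - 6
f'(x) = 12x^2 + 8x - 1
f''(x) = 24x + 8
Set f''(x) = 0:
24x + 8 = 0
x = -8 / 24 = -1/3
Since f''(x) is linear (degree 1), it changes sign at this point.
Therefore there is exactly 1 inflection point.

1


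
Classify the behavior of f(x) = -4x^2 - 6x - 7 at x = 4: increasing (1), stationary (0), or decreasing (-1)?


Compute f'(x) to determine behavior:
f'(x) = -8x - 6
f'(4) = -8 * 4 - 6
= -32 - 6
= -38
Since f'(4) < 0, the function is decreasing (-1)

-1


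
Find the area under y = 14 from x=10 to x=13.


The area under a constant function y = 14 is a rectangle.
Width = 13 - 10 = 3
Height = 14
Area = width * height
= 3 * 14
= 42

42


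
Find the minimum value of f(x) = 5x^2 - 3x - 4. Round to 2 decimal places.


For a quadratic f(x) = ax^2 + bx + c with a > 0, the minimum is at the vertex.
Vertex x-coordinate: x = -b/(2a)
x = -(-3) / (2 * 5)
x = 3/10
Substitute back to find the minimum value:
f(3/10) = 5 * (3/10)^2 - 3 * (3/10) - 4
= 9/20 - 9/10 - 4
= -89/20 = -4.45

-4.45


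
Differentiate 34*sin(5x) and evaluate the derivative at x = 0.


Apply the chain rule to differentiate 34*sin(5x):
d/dx [34*sin(5x)]
= 34 * cos(5x) * d/dx(5x)
= 34 * 5 * cos(5x)
= 170 * cos(5x)
Evaluate at x = 0:
= 170 * cos(0)
= 170 * 1
= 170

170


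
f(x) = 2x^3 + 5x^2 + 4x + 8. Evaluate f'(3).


Differentiate f(x) = 2x^3 + 5x^2 + 4x + 8 term by term:
f'(x) = 6x^2 + 10x + 4
Substitute x = 3:
f'(3) = 6 * 3^2 + 10 * 3 + 4
= 54 + 30 + 4
= 88

88


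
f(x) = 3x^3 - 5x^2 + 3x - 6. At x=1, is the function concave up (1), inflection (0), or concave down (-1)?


Concavity is determined by the sign of f''(x).
f(x) = 3x^3 - 5x^2 + 3x - 6
f'(x) = 9x^2 - 10x + 3
f''(x) = 18x - 10
f''(1) = 18 * 1 - 10
= 18 - 10
= 8
Since f''(1) > 0, the function is concave up (1)

1


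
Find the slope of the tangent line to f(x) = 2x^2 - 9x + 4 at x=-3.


The slope of the tangent line equals f'(x) at the point.
f(x) = 2x^2 - 9x + 4
f'(x) = 4x - 9
At x = -3:
f'(-3) = 4 * (-3) - 9
= -12 - 9
= -21

-21


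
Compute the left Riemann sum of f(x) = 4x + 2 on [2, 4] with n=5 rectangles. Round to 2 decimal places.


Left Riemann sum uses left endpoints of each subinterval.
Interval: [2, 4], n = 5
dx = (4 - 2) / 5 = 2/5
Left endpoints: [2, 12/5, 14/5, 16/5, 18/5]
f values: [10, 58/5, 66/5, 74/5, 82/5]
Sum = dx * (sum of f values)
= 2/5 * 66
= 132/5 = 26.40

26.40


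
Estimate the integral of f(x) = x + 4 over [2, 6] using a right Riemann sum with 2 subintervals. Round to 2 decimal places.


Right Riemann sum uses right endpoints of each subinterval.
Interval: [2, 6], n = 2
dx = (6 - 2) / 2 = 2
Right endpoints: [4, 6]
f values: [8, 10]
Sum = dx * (sum of f values)
= 2 * 18
= 36 = 36.00

36.00


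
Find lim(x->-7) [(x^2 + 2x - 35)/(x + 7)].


Direct substitution gives 0/0, so we factor the numerator.
Factor: (x^2 + 2x - 35) = (x + 7)(x - 5)
Cancel the common factor (x + 7):
(x^2 + 2x - 35)/(x + 7) = (x - 5)
Now substitute x = -7:
= (-7) - (5) = -12

-12


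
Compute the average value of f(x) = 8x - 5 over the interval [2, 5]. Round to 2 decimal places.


Average value = 1/(b-a) * integral from a to b of f(x) dx
First compute the integral of 8x - 5:
F(x) = 4x^2 - 5x
F(5) = 4 * 25 - 5 * 5 = 75
F(2) = 4 * 4 - 5 * 2 = 6
Integral = 75 - 6 = 69
Average = 69 / (5 - 2) = 69 / 3
= 23 = 23.00

23.00


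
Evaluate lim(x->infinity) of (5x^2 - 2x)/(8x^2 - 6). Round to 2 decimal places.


For limits at infinity with equal-degree polynomials,
we compare leading coefficients.
Numerator leading term: 5x^2
Denominator leading term: 8x^2
Divide both by x^2:
lim = (5 - 2/x) / (8 - 6/x^2)
As x -> infinity, the 1/x and 1/x^2 terms vanish:
= 5/8 ≈ 0.63

0.63


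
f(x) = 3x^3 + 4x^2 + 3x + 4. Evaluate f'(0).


Differentiate f(x) = 3x^3 + 4x^2 + 3x + 4 term by term:
f'(x) = 9x^2 + 8x + 3
Substitute x = 0:
f'(0) = 9 * 0^2 + 8 * 0 + 3
= 0 + 0 + 3
= 3

3


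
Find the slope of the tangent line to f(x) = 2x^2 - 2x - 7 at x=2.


The slope of the tangent line equals f'(x) at the point.
f(x) = 2x^2 - 2x - 7
f'(x) = 4x - 2
At x = 2:
f'(2) = 4 * 2 - 2
= 8 - 2
= 6

6


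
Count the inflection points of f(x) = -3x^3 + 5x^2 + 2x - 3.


Inflection points occur where f''(x) = 0 and concavity changes.
f(x) = -3x^3 + 5x^2 + 2x - 3
f'(x) = -9x^2 + 10x + 2
f''(x) = -18x + 10
Set f''(x) = 0:
-18x + 10 = 0
x = -10 / (-18) = 5/9
Since f''(x) is linear (degree 1), it changes sign at this point.
Therefore there is exactly 1 inflection point.

1


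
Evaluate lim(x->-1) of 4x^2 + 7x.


Since polynomials are continuous, we use direct substitution.
lim(x->-1) of 4x^2 + 7x
= 4 * (-1)^2 + 7 * (-1) + 0
= 4 - 7 + 0
= -3

-3


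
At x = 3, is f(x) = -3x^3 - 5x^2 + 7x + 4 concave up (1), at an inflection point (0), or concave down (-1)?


Concavity is determined by the sign of f''(x).
f(x) = -3x^3 - 5x^2 + 7x + 4
f'(x) = -9x^2 - 10x + 7
f''(x) = -18x - 10
f''(3) = -18 * 3 - 10
= -54 - 10
= -64
Since f''(3) < 0, the function is concave down (-1)

-1


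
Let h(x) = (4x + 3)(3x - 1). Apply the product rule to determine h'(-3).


Let u(x) = 4x + 3 and v(x) = 3x - 1
u'(x) = 4
v'(x) = 3
Product rule: h'(x) = u'(x)*v(x) + u(x)*v'(x)
= 4 * (3x - 1) + (4x + 3) * 3
At x = -3:
u(-3) = 4 * (-3) + 3 = -9
v(-3) = 3 * (-3) - 1 = -10
h'(-3) = 4 * (-10) + (-9) * 3
= -40 - 27
= -67

-67


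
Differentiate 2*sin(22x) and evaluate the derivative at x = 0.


Apply the chain rule to differentiate 2*sin(22x):
d/dx [2*sin(22x)]
= 2 * cos(22x) * d/dx(22x)
= 2 * 22 * cos(22x)
= 44 * cos(22x)
Evaluate at x = 0:
= 44 * cos(0)
= 44 * 1
= 44

44


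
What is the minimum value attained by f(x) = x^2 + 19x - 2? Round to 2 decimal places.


For a quadratic f(x) = ax^2 + bx + c with a > 0, the minimum is at the vertex.
Vertex x-coordinate: x = -b/(2a)
x = -(19) / (2 * 1)
x = -19/2
Substitute back to find the minimum value:
f(-19/2) = 1 * (-19/2)^2 + 19 * (-19/2) - 2
= 361/4 - 361/2 - 2
= -369/4 = -92.25

-92.25


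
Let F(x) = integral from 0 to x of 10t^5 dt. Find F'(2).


By the Fundamental Theorem of Calculus (Part 1):
If F(x) = integral from 0 to x of f(t) dt, then F'(x) = f(x)
Here f(t) = 10t^5
So F'(x) = 10x^5
Evaluate at x = 2:
F'(2) = 10 * 2^5
= 10 * 32
= 320

320


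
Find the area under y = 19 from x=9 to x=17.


The area under a constant function y = 19 is a rectangle.
Width = 17 - 9 = 8
Height = 19
Area = width * height
= 8 * 19
= 152

152


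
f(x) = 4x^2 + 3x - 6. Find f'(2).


Differentiate term by term using power and sum rules:
f(x) = 4x^2 + 3x - 6
f'(x) = 8x + 3
Substitute x = 2:
f'(2) = 8 * 2 + 3
= 16 + 3
= 19

19


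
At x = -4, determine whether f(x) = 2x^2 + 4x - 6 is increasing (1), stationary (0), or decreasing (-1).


Compute f'(x) to determine behavior:
f'(x) = 4x + 4
f'(-4) = 4 * (-4) + 4
= -16 + 4
= -12
Since f'(-4) < 0, the function is decreasing (-1)

-1


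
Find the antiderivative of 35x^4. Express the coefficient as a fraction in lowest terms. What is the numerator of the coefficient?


Apply the power rule for integration:
integral of ax^n dx = a/(n+1) * x^(n+1) + C
integral of 35x^4 dx
= 35/5 * x^5 + C
= 7 * x^5 + C
The coefficient in lowest terms is 7 = 7/1, so its numerator is 7

7


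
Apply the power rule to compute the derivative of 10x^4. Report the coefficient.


We apply the power rule: d/dx [ax^n] = a*n * x^(n-1)
d/dx [10x^4]
= 10 * 4 * x^(4-1)
= 40x^3
The coefficient is 40

40


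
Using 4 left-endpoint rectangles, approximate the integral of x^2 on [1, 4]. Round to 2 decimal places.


Left Riemann sum uses left endpoints of each subinterval.
Interval: [1, 4], n = 4
dx = (4 - 1) / 4 = 3/4
Left endpoints: [1, 7/4, 5/2, 13/4]
f values: [1, 49/16, 25/4, 169/16]
Sum = dx * (sum of f values)
= 3/4 * 167/8
= 501/32 ≈ 15.66

15.66


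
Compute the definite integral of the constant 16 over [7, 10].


The integral of a constant k over [a, b] equals k * (b - a).
integral from 7 to 10 of 16 dx
= 16 * (10 - 7)
= 16 * 3
= 48

48


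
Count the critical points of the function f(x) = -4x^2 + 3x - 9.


Find where f'(x) = 0:
f'(x) = -8x + 3
Set f'(x) = 0:
-8x + 3 = 0
x = -3 / (-8) = 3/8
This is a linear equation in x, so there is exactly one solution.
Number of critical points: 1

1


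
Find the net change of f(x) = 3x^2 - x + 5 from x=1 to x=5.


Net change = f(b) - f(a)
f(x) = 3x^2 - x + 5
Compute f(5):
f(5) = 3 * 5^2 - 1 * 5 + 5
= 75 - 5 + 5
= 75
Compute f(1):
f(1) = 3 * 1^2 - 1 * 1 + 5
= 3 - 1 + 5
= 7
Net change = 75 - 7 = 68

68


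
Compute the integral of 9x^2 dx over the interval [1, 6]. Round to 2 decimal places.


Find the antiderivative of 9x^2:
F(x) = 9/3 * x^3
Apply the Fundamental Theorem of Calculus:
F(6) - F(1)
= 9/3 * 6^3 - 9/3 * 1^3
= 9/3 * (216 - 1)
= 9/3 * 215
= 645 = 645.00

645.00


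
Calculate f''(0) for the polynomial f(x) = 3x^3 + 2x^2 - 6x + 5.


First derivative:
f'(x) = 9x^2 + 4x - 6
Second derivative:
f''(x) = 18x + 4
Substitute x = 0:
f''(0) = 18 * 0 + 4
= 0 + 4
= 4

4


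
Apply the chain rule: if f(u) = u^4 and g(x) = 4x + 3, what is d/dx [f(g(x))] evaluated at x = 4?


Using the chain rule: (f(g(x)))' = f'(g(x)) * g'(x)
First, find g(4):
g(4) = 4 * 4 + 3 = 19
Next, f'(u) = 4u^3
And g'(x) = 4
So f'(g(4)) * g'(4)
= 4 * 19^3 * 4
= 4 * 6859 * 4
= 109744

109744


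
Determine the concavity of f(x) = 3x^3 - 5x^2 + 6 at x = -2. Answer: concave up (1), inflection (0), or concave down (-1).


Concavity is determined by the sign of f''(x).
f(x) = 3x^3 - 5x^2 + 6
f'(x) = 9x^2 - 10x
f''(x) = 18x - 10
f''(-2) = 18 * (-2) - 10
= -36 - 10
= -46
Since f''(-2) < 0, the function is concave down (-1)

-1


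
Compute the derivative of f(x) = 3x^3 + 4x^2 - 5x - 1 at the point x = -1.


Differentiate f(x) = 3x^3 + 4x^2 - 5x - 1 term by term:
f'(x) = 9x^2 + 8x - 5
Substitute x = -1:
f'(-1) = 9 * (-1)^2 + 8 * (-1) - 5
= 9 - 8 - 5
= -4

-4


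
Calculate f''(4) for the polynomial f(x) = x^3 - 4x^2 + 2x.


First derivative:
f'(x) = 3x^2 - 8x + 2
Second derivative:
f''(x) = 6x - 8
Substitute x = 4:
f''(4) = 6 * 4 - 8
= 24 - 8
= 16

16


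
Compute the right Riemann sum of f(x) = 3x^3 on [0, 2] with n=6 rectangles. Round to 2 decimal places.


Right Riemann sum uses right endpoints of each subinterval.
Interval: [0, 2], n = 6
dx = (2 - 0) / 6 = 1/3
Right endpoints: [1/3, 2/3, 1, 4/3, 5/3, 2]
f values: [1/9, 8/9, 3, 64/9, 125/9, 24]
Sum = dx * (sum of f values)
= 1/3 * 49
= 49/3 ≈ 16.33

16.33


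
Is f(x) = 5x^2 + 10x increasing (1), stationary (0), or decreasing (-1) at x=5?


Compute f'(x) to determine behavior:
f'(x) = 10x + 10
f'(5) = 10 * 5 + 10
= 50 + 10
= 60
Since f'(5) > 0, the function is increasing (1)

1


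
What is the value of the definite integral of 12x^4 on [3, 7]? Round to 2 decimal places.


Find the antiderivative of 12x^4:
F(x) = 12/5 * x^5
Apply the Fundamental Theorem of Calculus:
F(7) - F(3)
= 12/5 * 7^5 - 12/5 * 3^5
= 12/5 * (16807 - 243)
= 12/5 * 16564
= 198768/5 = 39753.60

39753.60


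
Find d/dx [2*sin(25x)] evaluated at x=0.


Apply the chain rule to differentiate 2*sin(25x):
d/dx [2*sin(25x)]
= 2 * cos(25x) * d/dx(25x)
= 2 * 25 * cos(25x)
= 50 * cos(25x)
Evaluate at x = 0:
= 50 * cos(0)
= 50 * 1
= 50

50


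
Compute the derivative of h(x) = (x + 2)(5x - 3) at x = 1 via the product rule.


Let u(x) = x + 2 and v(x) = 5x - 3
u'(x) = 1
v'(x) = 5
Product rule: h'(x) = u'(x)*v(x) + u(x)*v'(x)
= 1 * (5x - 3) + (x + 2) * 5
At x = 1:
u(1) = 1 * 1 + 2 = 3
v(1) = 5 * 1 - 3 = 2
h'(1) = 1 * 2 + 3 * 5
= 2 + 15
= 17

17


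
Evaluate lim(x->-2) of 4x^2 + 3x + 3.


Since polynomials are continuous, we use direct substitution.
lim(x->-2) of 4x^2 + 3x + 3
= 4 * (-2)^2 + 3 * (-2) + 3
= 16 - 6 + 3
= 13

13


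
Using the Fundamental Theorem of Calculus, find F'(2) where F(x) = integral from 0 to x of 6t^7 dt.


By the Fundamental Theorem of Calculus (Part 1):
If F(x) = integral from 0 to x of f(t) dt, then F'(x) = f(x)
Here f(t) = 6t^7
So F'(x) = 6x^7
Evaluate at x = 2:
F'(2) = 6 * 2^7
= 6 * 128
= 768

768


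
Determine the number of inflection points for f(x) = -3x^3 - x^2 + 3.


Inflection points occur where f''(x) = 0 and concavity changes.
f(x) = -3x^3 - x^2 + 3
f'(x) = -9x^2 - 2x
f''(x) = -18x - 2
Set f''(x) = 0:
-18x - 2 = 0
x = 2 / (-18) = -1/9
Since f''(x) is linear (degree 1), it changes sign at this point.
Therefore there is exactly 1 inflection point.

1


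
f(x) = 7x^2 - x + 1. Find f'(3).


Differentiate term by term using power and sum rules:
f(x) = 7x^2 - x + 1
f'(x) = 14x - 1
Substitute x = 3:
f'(3) = 14 * 3 - 1
= 42 - 1
= 41

41


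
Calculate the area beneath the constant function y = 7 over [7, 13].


The area under a constant function y = 7 is a rectangle.
Width = 13 - 7 = 6
Height = 7
Area = width * height
= 6 * 7
= 42

42


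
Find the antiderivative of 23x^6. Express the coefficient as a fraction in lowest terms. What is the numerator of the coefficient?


Apply the power rule for integration:
integral of ax^n dx = a/(n+1) * x^(n+1) + C
integral of 23x^6 dx
= 23/7 * x^7 + C
The coefficient in lowest terms is 23/7, and its numerator is 23

23


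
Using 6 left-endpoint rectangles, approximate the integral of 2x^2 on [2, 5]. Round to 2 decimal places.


Left Riemann sum uses left endpoints of each subinterval.
Interval: [2, 5], n = 6
dx = (5 - 2) / 6 = 1/2
Left endpoints: [2, 5/2, 3, 7/2, 4, 9/2]
f values: [8, 25/2, 18, 49/2, 32, 81/2]
Sum = dx * (sum of f values)
= 1/2 * 271/2
= 271/4 = 67.75

67.75


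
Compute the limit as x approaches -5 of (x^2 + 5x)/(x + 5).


Direct substitution gives 0/0, so we factor the numerator.
Factor: (x^2 + 5x) = (x + 5)(x)
Cancel the common factor (x + 5):
(x^2 + 5x)/(x + 5) = (x)
Now substitute x = -5:
= (-5) - (0) = -5

-5


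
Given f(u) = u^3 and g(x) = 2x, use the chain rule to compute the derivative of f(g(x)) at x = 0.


Using the chain rule: (f(g(x)))' = f'(g(x)) * g'(x)
First, find g(0):
g(0) = 2 * 0 + 0 = 0
Next, f'(u) = 3u^2
And g'(x) = 2
So f'(g(0)) * g'(0)
= 3 * 0^2 * 2
= 3 * 0 * 2
= 0

0


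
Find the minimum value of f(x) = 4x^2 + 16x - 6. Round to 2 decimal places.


For a quadratic f(x) = ax^2 + bx + c with a > 0, the minimum is at the vertex.
Vertex x-coordinate: x = -b/(2a)
x = -(16) / (2 * 4)
x = -16/8 = -2
Substitute back to find the minimum value:
f(-2) = 4 * (-2)^2 + 16 * (-2) - 6
= 16 - 32 - 6
= -22 = -22.00

-22.00


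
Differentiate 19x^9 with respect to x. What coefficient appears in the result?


We apply the power rule: d/dx [ax^n] = a*n * x^(n-1)
d/dx [19x^9]
= 19 * 9 * x^(9-1)
= 171x^8
The coefficient is 171

171


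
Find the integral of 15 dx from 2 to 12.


The integral of a constant k over [a, b] equals k * (b - a).
integral from 2 to 12 of 15 dx
= 15 * (12 - 2)
= 15 * 10
= 150

150


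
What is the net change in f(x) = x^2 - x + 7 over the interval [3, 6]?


Net change = f(b) - f(a)
f(x) = x^2 - x + 7
Compute f(6):
f(6) = 1 * 6^2 - 1 * 6 + 7
= 36 - 6 + 7
= 37
Compute f(3):
f(3) = 1 * 3^2 - 1 * 3 + 7
= 9 - 3 + 7
= 13
Net change = 37 - 13 = 24

24


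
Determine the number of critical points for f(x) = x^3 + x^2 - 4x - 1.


Find where f'(x) = 0:
f(x) = x^3 + x^2 - 4x - 1
f'(x) = 3x^2 + 2x - 4
This is a quadratic in x. Use the discriminant to count real roots.
Discriminant = (2)^2 - 4 * 3 * (-4)
= 4 - (-48)
= 52
Since discriminant > 0, f'(x) = 0 has 2 real solutions.
Number of critical points: 2

2


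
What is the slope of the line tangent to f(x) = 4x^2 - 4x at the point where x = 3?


The slope of the tangent line equals f'(x) at the point.
f(x) = 4x^2 - 4x
f'(x) = 8x - 4
At x = 3:
f'(3) = 8 * 3 - 4
= 24 - 4
= 20

20


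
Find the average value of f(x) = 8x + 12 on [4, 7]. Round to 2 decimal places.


Average value = 1/(b-a) * integral from a to b of f(x) dx
First compute the integral of 8x + 12:
F(x) = 4x^2 + 12x
F(7) = 4 * 49 + 12 * 7 = 280
F(4) = 4 * 16 + 12 * 4 = 112
Integral = 280 - 112 = 168
Average = 168 / (7 - 4) = 168 / 3
= 56 = 56.00

56.00


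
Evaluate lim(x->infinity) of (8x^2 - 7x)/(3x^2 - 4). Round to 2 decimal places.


For limits at infinity with equal-degree polynomials,
we compare leading coefficients.
Numerator leading term: 8x^2
Denominator leading term: 3x^2
Divide both by x^2:
lim = (8 - 7/x) / (3 - 4/x^2)
As x -> infinity, the 1/x and 1/x^2 terms vanish:
= 8/3 ≈ 2.67

2.67


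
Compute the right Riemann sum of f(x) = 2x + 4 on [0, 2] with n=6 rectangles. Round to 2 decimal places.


Right Riemann sum uses right endpoints of each subinterval.
Interval: [0, 2], n = 6
dx = (2 - 0) / 6 = 1/3
Right endpoints: [1/3, 2/3, 1, 4/3, 5/3, 2]
f values: [14/3, 16/3, 6, 20/3, 22/3, 8]
Sum = dx * (sum of f values)
= 1/3 * 38
= 38/3 ≈ 12.67

12.67


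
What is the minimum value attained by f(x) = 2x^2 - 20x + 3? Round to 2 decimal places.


For a quadratic f(x) = ax^2 + bx + c with a > 0, the minimum is at the vertex.
Vertex x-coordinate: x = -b/(2a)
x = -(-20) / (2 * 2)
x = 20/4 = 5
Substitute back to find the minimum value:
f(5) = 2 * 5^2 - 20 * 5 + 3
= 50 - 100 + 3
= -47 = -47.00

-47.00


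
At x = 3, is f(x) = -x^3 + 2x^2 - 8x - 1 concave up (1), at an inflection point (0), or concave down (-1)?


Concavity is determined by the sign of f''(x).
f(x) = -x^3 + 2x^2 - 8x - 1
f'(x) = -3x^2 + 4x - 8
f''(x) = -6x + 4
f''(3) = -6 * 3 + 4
= -18 + 4
= -14
Since f''(3) < 0, the function is concave down (-1)

-1


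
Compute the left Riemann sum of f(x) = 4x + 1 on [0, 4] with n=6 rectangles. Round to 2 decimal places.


Left Riemann sum uses left endpoints of each subinterval.
Interval: [0, 4], n = 6
dx = (4 - 0) / 6 = 2/3
Left endpoints: [0, 2/3, 4/3, 2, 8/3, 10/3]
f values: [1, 11/3, 19/3, 9, 35/3, 43/3]
Sum = dx * (sum of f values)
= 2/3 * 46
= 92/3 ≈ 30.67

30.67


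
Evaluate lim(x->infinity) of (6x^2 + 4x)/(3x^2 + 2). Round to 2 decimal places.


For limits at infinity with equal-degree polynomials,
we compare leading coefficients.
Numerator leading term: 6x^2
Denominator leading term: 3x^2
Divide both by x^2:
lim = (6 + 4/x) / (3 + 2/x^2)
As x -> infinity, the 1/x and 1/x^2 terms vanish:
= 6/3 = 2 = 2.00

2.00


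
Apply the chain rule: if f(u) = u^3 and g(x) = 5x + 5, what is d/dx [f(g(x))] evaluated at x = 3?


Using the chain rule: (f(g(x)))' = f'(g(x)) * g'(x)
First, find g(3):
g(3) = 5 * 3 + 5 = 20
Next, f'(u) = 3u^2
And g'(x) = 5
So f'(g(3)) * g'(3)
= 3 * 20^2 * 5
= 3 * 400 * 5
= 6000

6000


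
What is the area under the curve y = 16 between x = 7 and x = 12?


The area under a constant function y = 16 is a rectangle.
Width = 12 - 7 = 5
Height = 16
Area = width * height
= 5 * 16
= 80

80


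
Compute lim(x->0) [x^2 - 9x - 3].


Since polynomials are continuous, we use direct substitution.
lim(x->0) of x^2 - 9x - 3
= 1 * 0^2 - 9 * 0 - 3
= 0 + 0 - 3
= -3

-3


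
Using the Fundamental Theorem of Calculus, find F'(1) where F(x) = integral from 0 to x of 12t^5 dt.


By the Fundamental Theorem of Calculus (Part 1):
If F(x) = integral from 0 to x of f(t) dt, then F'(x) = f(x)
Here f(t) = 12t^5
So F'(x) = 12x^5
Evaluate at x = 1:
F'(1) = 12 * 1^5
= 12 * 1
= 12

12


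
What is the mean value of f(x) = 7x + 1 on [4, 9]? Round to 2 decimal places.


Average value = 1/(b-a) * integral from a to b of f(x) dx
First compute the integral of 7x + 1:
F(x) = (7/2)x^2 + x
F(9) = 7/2 * 81 + 1 * 9 = 585/2
F(4) = 7/2 * 16 + 1 * 4 = 60
Integral = 585/2 - 60 = 465/2
Average = (465/2) / (9 - 4) = (465/2) / 5
= 93/2 = 46.50

46.50


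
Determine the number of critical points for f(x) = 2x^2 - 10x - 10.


Find where f'(x) = 0:
f'(x) = 4x - 10
Set f'(x) = 0:
4x - 10 = 0
x = 10 / 4 = 5/2
This is a linear equation in x, so there is exactly one solution.
Number of critical points: 1

1


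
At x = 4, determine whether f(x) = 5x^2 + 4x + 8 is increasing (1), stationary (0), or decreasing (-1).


Compute f'(x) to determine behavior:
f'(x) = 10x + 4
f'(4) = 10 * 4 + 4
= 40 + 4
= 44
Since f'(4) > 0, the function is increasing (1)

1


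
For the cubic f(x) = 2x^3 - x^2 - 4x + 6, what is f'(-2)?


Differentiate f(x) = 2x^3 - x^2 - 4x + 6 term by term:
f'(x) = 6x^2 - 2x - 4
Substitute x = -2:
f'(-2) = 6 * (-2)^2 - 2 * (-2) - 4
= 24 + 4 - 4
= 24

24


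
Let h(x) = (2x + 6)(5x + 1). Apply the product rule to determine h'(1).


Let u(x) = 2x + 6 and v(x) = 5x + 1
u'(x) = 2
v'(x) = 5
Product rule: h'(x) = u'(x)*v(x) + u(x)*v'(x)
= 2 * (5x + 1) + (2x + 6) * 5
At x = 1:
u(1) = 2 * 1 + 6 = 8
v(1) = 5 * 1 + 1 = 6
h'(1) = 2 * 6 + 8 * 5
= 12 + 40
= 52

52


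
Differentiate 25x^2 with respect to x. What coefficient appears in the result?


We apply the power rule: d/dx [ax^n] = a*n * x^(n-1)
d/dx [25x^2]
= 25 * 2 * x^(2-1)
= 50x
The coefficient is 50

50


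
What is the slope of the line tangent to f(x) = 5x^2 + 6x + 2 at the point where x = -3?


The slope of the tangent line equals f'(x) at the point.
f(x) = 5x^2 + 6x + 2
f'(x) = 10x + 6
At x = -3:
f'(-3) = 10 * (-3) + 6
= -30 + 6
= -24

-24


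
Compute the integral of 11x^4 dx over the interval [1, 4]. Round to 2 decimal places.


Find the antiderivative of 11x^4:
F(x) = 11/5 * x^5
Apply the Fundamental Theorem of Calculus:
F(4) - F(1)
= 11/5 * 4^5 - 11/5 * 1^5
= 11/5 * (1024 - 1)
= 11/5 * 1023
= 11253/5 = 2250.60

2250.60


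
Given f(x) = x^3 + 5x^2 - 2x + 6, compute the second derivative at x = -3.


First derivative:
f'(x) = 3x^2 + 10x - 2
Second derivative:
f''(x) = 6x + 10
Substitute x = -3:
f''(-3) = 6 * (-3) + 10
= -18 + 10
= -8

-8


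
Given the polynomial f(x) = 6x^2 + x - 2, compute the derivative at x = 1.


Differentiate term by term using power and sum rules:
f(x) = 6x^2 + x - 2
f'(x) = 12x + 1
Substitute x = 1:
f'(1) = 12 * 1 + 1
= 12 + 1
= 13

13


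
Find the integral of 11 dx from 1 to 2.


The integral of a constant k over [a, b] equals k * (b - a).
integral from 1 to 2 of 11 dx
= 11 * (2 - 1)
= 11 * 1
= 11

11


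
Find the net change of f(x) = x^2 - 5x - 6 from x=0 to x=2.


Net change = f(b) - f(a)
f(x) = x^2 - 5x - 6
Compute f(2):
f(2) = 1 * 2^2 - 5 * 2 - 6
= 4 - 10 - 6
= -12
Compute f(0):
f(0) = 1 * 0^2 - 5 * 0 - 6
= 0 + 0 - 6
= -6
Net change = -12 - (-6) = -6

-6


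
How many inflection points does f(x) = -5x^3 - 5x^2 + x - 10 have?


Inflection points occur where f''(x) = 0 and concavity changes.
f(x) = -5x^3 - 5x^2 + x - 10
f'(x) = -15x^2 - 10x + 1
f''(x) = -30x - 10
Set f''(x) = 0:
-30x - 10 = 0
x = 10 / (-30) = -1/3
Since f''(x) is linear (degree 1), it changes sign at this point.
Therefore there is exactly 1 inflection point.

1


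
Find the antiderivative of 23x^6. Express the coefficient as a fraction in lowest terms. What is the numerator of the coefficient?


Apply the power rule for integration:
integral of ax^n dx = a/(n+1) * x^(n+1) + C
integral of 23x^6 dx
= 23/7 * x^7 + C
The coefficient in lowest terms is 23/7, and its numerator is 23

23


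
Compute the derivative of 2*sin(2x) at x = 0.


Apply the chain rule to differentiate 2*sin(2x):
d/dx [2*sin(2x)]
= 2 * cos(2x) * d/dx(2x)
= 2 * 2 * cos(2x)
= 4 * cos(2x)
Evaluate at x = 0:
= 4 * cos(0)
= 4 * 1
= 4

4


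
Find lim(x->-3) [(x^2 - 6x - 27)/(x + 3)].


Direct substitution gives 0/0, so we factor the numerator.
Factor: (x^2 - 6x - 27) = (x + 3)(x - 9)
Cancel the common factor (x + 3):
(x^2 - 6x - 27)/(x + 3) = (x - 9)
Now substitute x = -3:
= (-3) - (9) = -12

-12


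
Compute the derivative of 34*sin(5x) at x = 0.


Apply the chain rule to differentiate 34*sin(5x):
d/dx [34*sin(5x)]
= 34 * cos(5x) * d/dx(5x)
= 34 * 5 * cos(5x)
= 170 * cos(5x)
Evaluate at x = 0:
= 170 * cos(0)
= 170 * 1
= 170

170


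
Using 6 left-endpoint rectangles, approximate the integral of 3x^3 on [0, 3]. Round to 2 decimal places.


Left Riemann sum uses left endpoints of each subinterval.
Interval: [0, 3], n = 6
dx = (3 - 0) / 6 = 1/2
Left endpoints: [0, 1/2, 1, 3/2, 2, 5/2]
f values: [0, 3/8, 3, 81/8, 24, 375/8]
Sum = dx * (sum of f values)
= 1/2 * 675/8
= 675/16 ≈ 42.19

42.19


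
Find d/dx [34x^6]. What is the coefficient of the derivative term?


We apply the power rule: d/dx [ax^n] = a*n * x^(n-1)
d/dx [34x^6]
= 34 * 6 * x^(6-1)
= 204x^5
The coefficient is 204

204


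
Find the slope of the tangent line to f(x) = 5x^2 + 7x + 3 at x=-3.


The slope of the tangent line equals f'(x) at the point.
f(x) = 5x^2 + 7x + 3
f'(x) = 10x + 7
At x = -3:
f'(-3) = 10 * (-3) + 7
= -30 + 7
= -23

-23


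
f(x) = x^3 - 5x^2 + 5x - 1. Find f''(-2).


First derivative:
f'(x) = 3x^2 - 10x + 5
Second derivative:
f''(x) = 6x - 10
Substitute x = -2:
f''(-2) = 6 * (-2) - 10
= -12 - 10
= -22

-22


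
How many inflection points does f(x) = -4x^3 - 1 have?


Inflection points occur where f''(x) = 0 and concavity changes.
f(x) = -4x^3 - 1
f'(x) = -12x^2
f''(x) = -24x
Set f''(x) = 0:
-24x = 0
x = 0 / (-24) = 0
Since f''(x) is linear (degree 1), it changes sign at this point.
Therefore there is exactly 1 inflection point.

1


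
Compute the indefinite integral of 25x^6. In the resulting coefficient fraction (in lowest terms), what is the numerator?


Apply the power rule for integration:
integral of ax^n dx = a/(n+1) * x^(n+1) + C
integral of 25x^6 dx
= 25/7 * x^7 + C
The coefficient in lowest terms is 25/7, and its numerator is 25

25


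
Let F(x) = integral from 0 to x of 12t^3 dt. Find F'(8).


By the Fundamental Theorem of Calculus (Part 1):
If F(x) = integral from 0 to x of f(t) dt, then F'(x) = f(x)
Here f(t) = 12t^3
So F'(x) = 12x^3
Evaluate at x = 8:
F'(8) = 12 * 8^3
= 12 * 512
= 6144

6144


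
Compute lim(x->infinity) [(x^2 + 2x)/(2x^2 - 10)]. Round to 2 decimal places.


For limits at infinity with equal-degree polynomials,
we compare leading coefficients.
Numerator leading term: x^2
Denominator leading term: 2x^2
Divide both by x^2:
lim = (1 + 2/x) / (2 - 10/x^2)
As x -> infinity, the 1/x and 1/x^2 terms vanish:
= 1/2 = 0.50

0.50


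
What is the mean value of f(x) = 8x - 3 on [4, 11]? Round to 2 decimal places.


Average value = 1/(b-a) * integral from a to b of f(x) dx
First compute the integral of 8x - 3:
F(x) = 4x^2 - 3x
F(11) = 4 * 121 - 3 * 11 = 451
F(4) = 4 * 16 - 3 * 4 = 52
Integral = 451 - 52 = 399
Average = 399 / (11 - 4) = 399 / 7
= 57 = 57.00

57.00


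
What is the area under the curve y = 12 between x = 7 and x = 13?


The area under a constant function y = 12 is a rectangle.
Width = 13 - 7 = 6
Height = 12
Area = width * height
= 6 * 12
= 72

72


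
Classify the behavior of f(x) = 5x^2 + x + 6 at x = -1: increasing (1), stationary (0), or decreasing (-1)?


Compute f'(x) to determine behavior:
f'(x) = 10x + 1
f'(-1) = 10 * (-1) + 1
= -10 + 1
= -9
Since f'(-1) < 0, the function is decreasing (-1)

-1


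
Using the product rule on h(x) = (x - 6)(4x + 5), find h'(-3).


Let u(x) = x - 6 and v(x) = 4x + 5
u'(x) = 1
v'(x) = 4
Product rule: h'(x) = u'(x)*v(x) + u(x)*v'(x)
= 1 * (4x + 5) + (x - 6) * 4
At x = -3:
u(-3) = 1 * (-3) - 6 = -9
v(-3) = 4 * (-3) + 5 = -7
h'(-3) = 1 * (-7) + (-9) * 4
= -7 - 36
= -43

-43


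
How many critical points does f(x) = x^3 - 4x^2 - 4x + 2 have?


Find where f'(x) = 0:
f(x) = x^3 - 4x^2 - 4x + 2
f'(x) = 3x^2 - 8x - 4
This is a quadratic in x. Use the discriminant to count real roots.
Discriminant = (-8)^2 - 4 * 3 * (-4)
= 64 - (-48)
= 112
Since discriminant > 0, f'(x) = 0 has 2 real solutions.
Number of critical points: 2

2


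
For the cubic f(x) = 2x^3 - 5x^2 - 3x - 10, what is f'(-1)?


Differentiate f(x) = 2x^3 - 5x^2 - 3x - 10 term by term:
f'(x) = 6x^2 - 10x - 3
Substitute x = -1:
f'(-1) = 6 * (-1)^2 - 10 * (-1) - 3
= 6 + 10 - 3
= 13

13


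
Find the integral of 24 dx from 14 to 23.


The integral of a constant k over [a, b] equals k * (b - a).
integral from 14 to 23 of 24 dx
= 24 * (23 - 14)
= 24 * 9
= 216

216


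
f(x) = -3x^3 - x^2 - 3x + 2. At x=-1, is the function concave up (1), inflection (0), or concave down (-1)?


Concavity is determined by the sign of f''(x).
f(x) = -3x^3 - x^2 - 3x + 2
f'(x) = -9x^2 - 2x - 3
f''(x) = -18x - 2
f''(-1) = -18 * (-1) - 2
= 18 - 2
= 16
Since f''(-1) > 0, the function is concave up (1)

1


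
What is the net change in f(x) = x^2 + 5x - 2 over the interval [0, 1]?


Net change = f(b) - f(a)
f(x) = x^2 + 5x - 2
Compute f(1):
f(1) = 1 * 1^2 + 5 * 1 - 2
= 1 + 5 - 2
= 4
Compute f(0):
f(0) = 1 * 0^2 + 5 * 0 - 2
= 0 + 0 - 2
= -2
Net change = 4 - (-2) = 6

6


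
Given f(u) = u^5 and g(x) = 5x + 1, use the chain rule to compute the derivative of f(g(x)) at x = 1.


Using the chain rule: (f(g(x)))' = f'(g(x)) * g'(x)
First, find g(1):
g(1) = 5 * 1 + 1 = 6
Next, f'(u) = 5u^4
And g'(x) = 5
So f'(g(1)) * g'(1)
= 5 * 6^4 * 5
= 5 * 1296 * 5
= 32400

32400


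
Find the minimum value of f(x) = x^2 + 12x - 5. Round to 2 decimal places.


For a quadratic f(x) = ax^2 + bx + c with a > 0, the minimum is at the vertex.
Vertex x-coordinate: x = -b/(2a)
x = -(12) / (2 * 1)
x = -12/2 = -6
Substitute back to find the minimum value:
f(-6) = 1 * (-6)^2 + 12 * (-6) - 5
= 36 - 72 - 5
= -41 = -41.00

-41.00


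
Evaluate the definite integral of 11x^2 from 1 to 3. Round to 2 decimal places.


Find the antiderivative of 11x^2:
F(x) = 11/3 * x^3
Apply the Fundamental Theorem of Calculus:
F(3) - F(1)
= 11/3 * 3^3 - 11/3 * 1^3
= 11/3 * (27 - 1)
= 11/3 * 26
= 286/3 ≈ 95.33

95.33


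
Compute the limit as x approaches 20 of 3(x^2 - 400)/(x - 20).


Direct substitution gives 0/0, so we factor the numerator.
Factor: 3(x^2 - 400) = 3 * (x - 20)(x + 20)
Cancel the common factor (x - 20):
3(x^2 - 400)/(x - 20) = 3 * (x + 20)
Now substitute x = 20:
= 3 * (20 + 20) = 120

120


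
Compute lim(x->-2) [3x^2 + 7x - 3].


Since polynomials are continuous, we use direct substitution.
lim(x->-2) of 3x^2 + 7x - 3
= 3 * (-2)^2 + 7 * (-2) - 3
= 12 - 14 - 3
= -5

-5


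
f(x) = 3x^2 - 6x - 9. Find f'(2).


Differentiate term by term using power and sum rules:
f(x) = 3x^2 - 6x - 9
f'(x) = 6x - 6
Substitute x = 2:
f'(2) = 6 * 2 - 6
= 12 - 6
= 6

6


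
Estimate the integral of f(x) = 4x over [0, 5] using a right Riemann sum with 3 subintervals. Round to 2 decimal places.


Right Riemann sum uses right endpoints of each subinterval.
Interval: [0, 5], n = 3
dx = (5 - 0) / 3 = 5/3
Right endpoints: [5/3, 10/3, 5]
f values: [20/3, 40/3, 20]
Sum = dx * (sum of f values)
= 5/3 * 40
= 200/3 ≈ 66.67

66.67


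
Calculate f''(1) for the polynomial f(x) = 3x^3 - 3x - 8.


First derivative:
f'(x) = 9x^2 - 3
Second derivative:
f''(x) = 18x
Substitute x = 1:
f''(1) = 18 * 1 + 0
= 18 + 0
= 18

18


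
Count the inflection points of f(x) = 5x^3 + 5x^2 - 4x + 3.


Inflection points occur where f''(x) = 0 and concavity changes.
f(x) = 5x^3 + 5x^2 - 4x + 3
f'(x) = 15x^2 + 10x - 4
f''(x) = 30x + 10
Set f''(x) = 0:
30x + 10 = 0
x = -10 / 30 = -1/3
Since f''(x) is linear (degree 1), it changes sign at this point.
Therefore there is exactly 1 inflection point.

1


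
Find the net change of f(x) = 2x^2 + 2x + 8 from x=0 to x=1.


Net change = f(b) - f(a)
f(x) = 2x^2 + 2x + 8
Compute f(1):
f(1) = 2 * 1^2 + 2 * 1 + 8
= 2 + 2 + 8
= 12
Compute f(0):
f(0) = 2 * 0^2 + 2 * 0 + 8
= 0 + 0 + 8
= 8
Net change = 12 - 8 = 4

4


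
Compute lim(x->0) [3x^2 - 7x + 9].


Since polynomials are continuous, we use direct substitution.
lim(x->0) of 3x^2 - 7x + 9
= 3 * 0^2 - 7 * 0 + 9
= 0 + 0 + 9
= 9

9


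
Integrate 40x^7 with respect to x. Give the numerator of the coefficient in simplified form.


Apply the power rule for integration:
integral of ax^n dx = a/(n+1) * x^(n+1) + C
integral of 40x^7 dx
= 40/8 * x^8 + C
= 5 * x^8 + C
The coefficient in lowest terms is 5 = 5/1, so its numerator is 5

5


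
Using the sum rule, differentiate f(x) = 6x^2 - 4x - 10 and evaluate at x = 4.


Differentiate term by term using power and sum rules:
f(x) = 6x^2 - 4x - 10
f'(x) = 12x - 4
Substitute x = 4:
f'(4) = 12 * 4 - 4
= 48 - 4
= 44

44


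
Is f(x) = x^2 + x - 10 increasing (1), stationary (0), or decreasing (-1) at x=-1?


Compute f'(x) to determine behavior:
f'(x) = 2x + 1
f'(-1) = 2 * (-1) + 1
= -2 + 1
= -1
Since f'(-1) < 0, the function is decreasing (-1)

-1


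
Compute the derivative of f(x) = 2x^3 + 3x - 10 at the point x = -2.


Differentiate f(x) = 2x^3 + 3x - 10 term by term:
f'(x) = 6x^2 + 3
Substitute x = -2:
f'(-2) = 6 * (-2)^2 + 0 * (-2) + 3
= 24 + 0 + 3
= 27

27


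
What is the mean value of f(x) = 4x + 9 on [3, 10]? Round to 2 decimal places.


Average value = 1/(b-a) * integral from a to b of f(x) dx
First compute the integral of 4x + 9:
F(x) = 2x^2 + 9x
F(10) = 2 * 100 + 9 * 10 = 290
F(3) = 2 * 9 + 9 * 3 = 45
Integral = 290 - 45 = 245
Average = 245 / (10 - 3) = 245 / 7
= 35 = 35.00

35.00


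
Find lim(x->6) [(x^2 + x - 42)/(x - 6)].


Direct substitution gives 0/0, so we factor the numerator.
Factor: (x^2 + x - 42) = (x - 6)(x + 7)
Cancel the common factor (x - 6):
(x^2 + x - 42)/(x - 6) = (x + 7)
Now substitute x = 6:
= (6) - (-7) = 13

13


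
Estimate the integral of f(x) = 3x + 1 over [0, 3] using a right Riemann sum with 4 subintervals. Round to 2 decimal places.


Right Riemann sum uses right endpoints of each subinterval.
Interval: [0, 3], n = 4
dx = (3 - 0) / 4 = 3/4
Right endpoints: [3/4, 3/2, 9/4, 3]
f values: [13/4, 11/2, 31/4, 10]
Sum = dx * (sum of f values)
= 3/4 * 53/2
= 159/8 ≈ 19.88

19.88


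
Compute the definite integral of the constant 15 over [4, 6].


The integral of a constant k over [a, b] equals k * (b - a).
integral from 4 to 6 of 15 dx
= 15 * (6 - 4)
= 15 * 2
= 30

30


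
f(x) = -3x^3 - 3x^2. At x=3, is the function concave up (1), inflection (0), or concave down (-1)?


Concavity is determined by the sign of f''(x).
f(x) = -3x^3 - 3x^2
f'(x) = -9x^2 - 6x
f''(x) = -18x - 6
f''(3) = -18 * 3 - 6
= -54 - 6
= -60
Since f''(3) < 0, the function is concave down (-1)

-1


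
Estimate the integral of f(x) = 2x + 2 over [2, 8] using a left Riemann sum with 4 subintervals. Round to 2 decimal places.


Left Riemann sum uses left endpoints of each subinterval.
Interval: [2, 8], n = 4
dx = (8 - 2) / 4 = 3/2
Left endpoints: [2, 7/2, 5, 13/2]
f values: [6, 9, 12, 15]
Sum = dx * (sum of f values)
= 3/2 * 42
= 63 = 63.00

63.00


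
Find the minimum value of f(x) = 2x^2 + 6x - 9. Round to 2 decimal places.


For a quadratic f(x) = ax^2 + bx + c with a > 0, the minimum is at the vertex.
Vertex x-coordinate: x = -b/(2a)
x = -(6) / (2 * 2)
x = -6/4 = -3/2
Substitute back to find the minimum value:
f(-3/2) = 2 * (-3/2)^2 + 6 * (-3/2) - 9
= 9/2 - 9 - 9
= -27/2 = -13.50

-13.50


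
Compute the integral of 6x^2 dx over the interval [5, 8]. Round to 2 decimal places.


Find the antiderivative of 6x^2:
F(x) = 6/3 * x^3
Apply the Fundamental Theorem of Calculus:
F(8) - F(5)
= 6/3 * 8^3 - 6/3 * 5^3
= 6/3 * (512 - 125)
= 6/3 * 387
= 774 = 774.00

774.00


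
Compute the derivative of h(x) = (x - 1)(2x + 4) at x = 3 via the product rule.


Let u(x) = x - 1 and v(x) = 2x + 4
u'(x) = 1
v'(x) = 2
Product rule: h'(x) = u'(x)*v(x) + u(x)*v'(x)
= 1 * (2x + 4) + (x - 1) * 2
At x = 3:
u(3) = 1 * 3 - 1 = 2
v(3) = 2 * 3 + 4 = 10
h'(3) = 1 * 10 + 2 * 2
= 10 + 4
= 14

14


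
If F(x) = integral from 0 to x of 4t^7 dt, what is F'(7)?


By the Fundamental Theorem of Calculus (Part 1):
If F(x) = integral from 0 to x of f(t) dt, then F'(x) = f(x)
Here f(t) = 4t^7
So F'(x) = 4x^7
Evaluate at x = 7:
F'(7) = 4 * 7^7
= 4 * 823543
= 3294172

3294172


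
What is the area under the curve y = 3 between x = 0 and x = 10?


The area under a constant function y = 3 is a rectangle.
Width = 10 - 0 = 10
Height = 3
Area = width * height
= 10 * 3
= 30

30


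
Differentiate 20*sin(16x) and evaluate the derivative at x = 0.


Apply the chain rule to differentiate 20*sin(16x):
d/dx [20*sin(16x)]
= 20 * cos(16x) * d/dx(16x)
= 20 * 16 * cos(16x)
= 320 * cos(16x)
Evaluate at x = 0:
= 320 * cos(0)
= 320 * 1
= 320

320


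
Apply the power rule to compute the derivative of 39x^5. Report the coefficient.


We apply the power rule: d/dx [ax^n] = a*n * x^(n-1)
d/dx [39x^5]
= 39 * 5 * x^(5-1)
= 195x^4
The coefficient is 195

195


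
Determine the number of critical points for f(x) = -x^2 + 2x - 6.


Find where f'(x) = 0:
f'(x) = -2x + 2
Set f'(x) = 0:
-2x + 2 = 0
x = -2 / (-2) = 1
This is a linear equation in x, so there is exactly one solution.
Number of critical points: 1

1


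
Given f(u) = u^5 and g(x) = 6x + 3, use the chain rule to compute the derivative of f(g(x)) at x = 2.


Using the chain rule: (f(g(x)))' = f'(g(x)) * g'(x)
First, find g(2):
g(2) = 6 * 2 + 3 = 15
Next, f'(u) = 5u^4
And g'(x) = 6
So f'(g(2)) * g'(2)
= 5 * 15^4 * 6
= 5 * 50625 * 6
= 1518750

1518750


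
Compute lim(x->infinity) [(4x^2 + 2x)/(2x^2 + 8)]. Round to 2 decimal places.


For limits at infinity with equal-degree polynomials,
we compare leading coefficients.
Numerator leading term: 4x^2
Denominator leading term: 2x^2
Divide both by x^2:
lim = (4 + 2/x) / (2 + 8/x^2)
As x -> infinity, the 1/x and 1/x^2 terms vanish:
= 4/2 = 2 = 2.00

2.00
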